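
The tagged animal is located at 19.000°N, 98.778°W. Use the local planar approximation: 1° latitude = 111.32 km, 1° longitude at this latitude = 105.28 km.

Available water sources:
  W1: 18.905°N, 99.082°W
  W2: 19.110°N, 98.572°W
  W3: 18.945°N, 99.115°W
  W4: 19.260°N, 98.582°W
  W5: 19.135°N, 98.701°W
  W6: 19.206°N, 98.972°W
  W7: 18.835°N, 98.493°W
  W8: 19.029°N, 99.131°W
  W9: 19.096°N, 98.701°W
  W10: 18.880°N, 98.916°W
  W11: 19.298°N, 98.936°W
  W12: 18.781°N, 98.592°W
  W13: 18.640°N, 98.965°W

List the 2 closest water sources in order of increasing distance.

Distances from 19.000°N, 98.778°W:
W1: √((-0.095·111.32)² + (-0.304·105.28)²) = √(111.83909 + 1024.32771) = 33.707 km
W2: √((0.110·111.32)² + (0.206·105.28)²) = √(149.94492 + 470.35546) = 24.906 km
W3: √((-0.055·111.32)² + (-0.337·105.28)²) = √(37.48623 + 1258.78499) = 36.004 km
W4: √((0.260·111.32)² + (0.196·105.28)²) = √(837.70883 + 425.79827) = 35.546 km
W5: √((0.135·111.32)² + (0.077·105.28)²) = √(225.84680 + 65.71632) = 17.075 km
W6: √((0.206·111.32)² + (-0.194·105.28)²) = √(525.87295 + 417.15285) = 30.709 km
W7: √((-0.165·111.32)² + (0.285·105.28)²) = √(337.37608 + 900.28802) = 35.180 km
W8: √((0.029·111.32)² + (-0.353·105.28)²) = √(10.42179 + 1381.15100) = 37.304 km
W9: √((0.096·111.32)² + (0.077·105.28)²) = √(114.20598 + 65.71632) = 13.414 km
W10: √((-0.120·111.32)² + (-0.138·105.28)²) = √(178.44685 + 211.08138) = 19.736 km
W11: √((0.298·111.32)² + (-0.158·105.28)²) = √(1100.47181 + 276.69794) = 37.110 km
W12: √((-0.219·111.32)² + (0.186·105.28)²) = √(594.33954 + 383.45786) = 31.270 km
W13: √((-0.360·111.32)² + (-0.187·105.28)²) = √(1606.02166 + 387.59214) = 44.650 km
Sorted: W9 (13.414 km) < W5 (17.075 km) < W10 (19.736 km) < W2 (24.906 km) < …

W9, W5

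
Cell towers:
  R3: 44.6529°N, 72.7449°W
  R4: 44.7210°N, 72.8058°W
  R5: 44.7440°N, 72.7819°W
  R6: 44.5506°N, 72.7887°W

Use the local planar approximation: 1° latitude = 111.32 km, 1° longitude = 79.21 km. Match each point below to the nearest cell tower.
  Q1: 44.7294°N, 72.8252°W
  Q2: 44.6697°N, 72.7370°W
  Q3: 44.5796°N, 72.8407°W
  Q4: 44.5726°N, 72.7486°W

Q1→R4; Q2→R3; Q3→R6; Q4→R6

Q1 at 44.7294°N, 72.8252°W:
  R3: 10.6291 km
  R4: 1.7988 km
  R5: 3.7954 km
  R6: 20.1129 km
  → nearest: R4 (1.7988 km)
Q2 at 44.6697°N, 72.7370°W:
  R3: 1.9721 km
  R4: 7.8937 km
  R5: 9.0033 km
  R6: 13.8763 km
  → nearest: R3 (1.9721 km)
Q3 at 44.5796°N, 72.8407°W:
  R3: 11.1429 km
  R4: 15.9816 km
  R5: 18.8844 km
  R6: 5.2333 km
  → nearest: R6 (5.2333 km)
Q4 at 44.5726°N, 72.7486°W:
  R3: 8.9438 km
  R4: 17.1299 km
  R5: 19.2617 km
  R6: 4.0108 km
  → nearest: R6 (4.0108 km)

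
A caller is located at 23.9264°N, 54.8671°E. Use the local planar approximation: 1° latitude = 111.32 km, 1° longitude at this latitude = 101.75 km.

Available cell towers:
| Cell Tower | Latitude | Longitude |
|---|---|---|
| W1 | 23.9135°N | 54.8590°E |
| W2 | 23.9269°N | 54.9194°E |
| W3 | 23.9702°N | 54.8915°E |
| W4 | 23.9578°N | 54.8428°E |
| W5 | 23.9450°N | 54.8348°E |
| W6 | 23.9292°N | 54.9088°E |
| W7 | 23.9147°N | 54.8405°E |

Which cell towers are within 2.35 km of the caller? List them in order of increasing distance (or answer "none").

W1

Distances from 23.9264°N, 54.8671°E:
W1: √((-0.0129·111.32)² + (-0.0081·101.75)²) = √(2.062176 + 0.679264) = 1.6557 km
W2: √((0.0005·111.32)² + (0.0523·101.75)²) = √(0.003098 + 28.318628) = 5.3218 km
W3: √((0.0438·111.32)² + (0.0244·101.75)²) = √(23.773582 + 6.163799) = 5.4715 km
W4: √((0.0314·111.32)² + (-0.0243·101.75)²) = √(12.218157 + 6.113380) = 4.2815 km
W5: √((0.0186·111.32)² + (-0.0323·101.75)²) = √(4.287186 + 10.801247) = 3.8844 km
W6: √((0.0028·111.32)² + (0.0417·101.75)²) = √(0.097154 + 18.002837) = 4.2544 km
W7: √((-0.0117·111.32)² + (-0.0266·101.75)²) = √(1.696360 + 7.325413) = 3.0036 km
Threshold 2.35 km: W1 (1.6557 km) is within range.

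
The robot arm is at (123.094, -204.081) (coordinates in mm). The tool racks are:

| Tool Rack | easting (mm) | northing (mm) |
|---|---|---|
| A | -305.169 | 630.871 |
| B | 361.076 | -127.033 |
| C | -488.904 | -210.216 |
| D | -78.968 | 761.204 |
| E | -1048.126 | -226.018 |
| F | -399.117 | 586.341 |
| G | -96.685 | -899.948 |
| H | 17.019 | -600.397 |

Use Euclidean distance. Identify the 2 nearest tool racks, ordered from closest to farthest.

B, H

Distances from (123.094, -204.081):
A: 938.378 mm
B: 250.144 mm
C: 612.029 mm
D: 986.207 mm
E: 1171.425 mm
F: 947.350 mm
G: 729.749 mm
H: 410.266 mm
Sorted: B (250.144 mm) < H (410.266 mm) < C (612.029 mm) < G (729.749 mm) < …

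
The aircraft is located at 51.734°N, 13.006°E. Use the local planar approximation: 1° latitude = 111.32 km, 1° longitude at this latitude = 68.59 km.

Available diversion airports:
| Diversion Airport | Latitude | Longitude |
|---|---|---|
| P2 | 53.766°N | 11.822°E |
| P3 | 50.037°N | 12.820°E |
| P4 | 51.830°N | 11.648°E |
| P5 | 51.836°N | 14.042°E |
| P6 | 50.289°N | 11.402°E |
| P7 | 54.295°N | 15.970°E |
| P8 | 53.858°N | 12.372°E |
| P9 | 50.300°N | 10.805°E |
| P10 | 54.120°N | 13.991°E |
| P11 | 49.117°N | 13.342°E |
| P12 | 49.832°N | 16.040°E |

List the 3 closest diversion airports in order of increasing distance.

Distances from 51.734°N, 13.006°E:
P2: 240.339 km
P3: 189.340 km
P4: 93.756 km
P5: 71.961 km
P6: 194.882 km
P7: 350.154 km
P8: 240.409 km
P9: 219.712 km
P10: 274.067 km
P11: 292.235 km
P12: 296.878 km
Sorted: P5 (71.961 km) < P4 (93.756 km) < P3 (189.340 km) < P6 (194.882 km) < P9 (219.712 km) < …

P5, P4, P3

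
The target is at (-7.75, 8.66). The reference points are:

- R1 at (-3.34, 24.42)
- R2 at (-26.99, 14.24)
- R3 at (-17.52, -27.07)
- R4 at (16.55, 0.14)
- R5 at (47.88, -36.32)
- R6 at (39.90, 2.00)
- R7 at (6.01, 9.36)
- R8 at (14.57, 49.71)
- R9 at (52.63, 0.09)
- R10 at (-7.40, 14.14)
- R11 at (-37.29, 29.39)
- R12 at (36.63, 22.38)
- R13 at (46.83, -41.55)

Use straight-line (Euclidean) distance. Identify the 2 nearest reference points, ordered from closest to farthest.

Distances from (-7.75, 8.66):
R1: 16.37
R2: 20.03
R3: 37.04
R4: 25.75
R5: 71.54
R6: 48.11
R7: 13.78
R8: 46.73
R9: 60.99
R10: 5.49
R11: 36.09
R12: 46.45
R13: 74.16
Sorted: R10 (5.49) < R7 (13.78) < R1 (16.37) < R2 (20.03) < …

R10, R7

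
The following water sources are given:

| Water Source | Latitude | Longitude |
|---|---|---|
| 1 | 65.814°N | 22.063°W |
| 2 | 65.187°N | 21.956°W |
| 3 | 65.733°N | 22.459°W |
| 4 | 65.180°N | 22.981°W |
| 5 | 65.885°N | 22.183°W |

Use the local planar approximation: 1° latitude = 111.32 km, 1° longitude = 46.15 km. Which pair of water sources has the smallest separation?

1 and 5

Pairwise distances:
1–2: 69.972 km
1–3: 20.379 km
1–4: 82.316 km
1–5: 9.651 km
2–3: 65.063 km
2–4: 47.310 km
2–5: 78.404 km
3–4: 66.106 km
3–5: 21.179 km
4–5: 86.692 km
Closest pair: 1–5 at 9.651 km.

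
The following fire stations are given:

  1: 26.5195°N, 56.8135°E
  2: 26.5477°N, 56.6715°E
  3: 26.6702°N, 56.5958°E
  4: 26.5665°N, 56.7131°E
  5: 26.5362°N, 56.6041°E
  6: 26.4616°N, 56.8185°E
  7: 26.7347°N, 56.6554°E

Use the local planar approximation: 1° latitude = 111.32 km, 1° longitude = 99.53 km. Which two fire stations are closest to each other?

2 and 4

Pairwise distances:
1–2: 14.4777 km
1–3: 27.4029 km
1–4: 11.2797 km
1–5: 20.9243 km
1–6: 6.4646 km
1–7: 28.6619 km
2–3: 15.5797 km
2–4: 4.6393 km
2–5: 6.8294 km
2–6: 17.4908 km
2–7: 20.8784 km
3–4: 16.4184 km
3–5: 14.9397 km
3–6: 32.1019 km
3–7: 9.3136 km
4–5: 11.3610 km
4–6: 15.6975 km
4–7: 19.5849 km
5–6: 22.8982 km
5–7: 22.6793 km
6–7: 34.4641 km
Closest pair: 2–4 at 4.6393 km.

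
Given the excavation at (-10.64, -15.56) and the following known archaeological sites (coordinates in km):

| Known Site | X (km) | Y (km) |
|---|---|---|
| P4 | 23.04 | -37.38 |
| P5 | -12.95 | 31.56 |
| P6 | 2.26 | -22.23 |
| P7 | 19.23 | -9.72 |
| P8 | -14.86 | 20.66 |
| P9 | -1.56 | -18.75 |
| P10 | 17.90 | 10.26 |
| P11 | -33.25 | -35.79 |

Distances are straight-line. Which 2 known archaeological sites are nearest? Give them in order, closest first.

Distances from (-10.64, -15.56):
P4: √((33.68)² + (-21.82)²) = √(1134.3424 + 476.1124) = 40.13 km
P5: √((-2.31)² + (47.12)²) = √(5.3361 + 2220.2944) = 47.18 km
P6: √((12.90)² + (-6.67)²) = √(166.4100 + 44.4889) = 14.52 km
P7: √((29.87)² + (5.84)²) = √(892.2169 + 34.1056) = 30.44 km
P8: √((-4.22)² + (36.22)²) = √(17.8084 + 1311.8884) = 36.47 km
P9: √((9.08)² + (-3.19)²) = √(82.4464 + 10.1761) = 9.62 km
P10: √((28.54)² + (25.82)²) = √(814.5316 + 666.6724) = 38.49 km
P11: √((-22.61)² + (-20.23)²) = √(511.2121 + 409.2529) = 30.34 km
Sorted: P9 (9.62 km) < P6 (14.52 km) < P11 (30.34 km) < P7 (30.44 km) < …

P9, P6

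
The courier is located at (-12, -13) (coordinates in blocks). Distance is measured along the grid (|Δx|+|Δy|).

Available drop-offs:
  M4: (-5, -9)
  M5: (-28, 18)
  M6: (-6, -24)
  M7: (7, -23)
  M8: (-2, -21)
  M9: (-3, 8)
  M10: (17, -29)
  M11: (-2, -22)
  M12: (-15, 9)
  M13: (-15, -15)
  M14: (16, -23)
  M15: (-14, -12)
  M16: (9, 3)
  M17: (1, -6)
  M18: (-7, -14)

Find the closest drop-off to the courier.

M15

Distances from (-12, -13):
M4: |7| + |4| = 7 + 4 = 11 blocks
M5: |-16| + |31| = 16 + 31 = 47 blocks
M6: |6| + |-11| = 6 + 11 = 17 blocks
M7: |19| + |-10| = 19 + 10 = 29 blocks
M8: |10| + |-8| = 10 + 8 = 18 blocks
M9: |9| + |21| = 9 + 21 = 30 blocks
M10: |29| + |-16| = 29 + 16 = 45 blocks
M11: |10| + |-9| = 10 + 9 = 19 blocks
M12: |-3| + |22| = 3 + 22 = 25 blocks
M13: |-3| + |-2| = 3 + 2 = 5 blocks
M14: |28| + |-10| = 28 + 10 = 38 blocks
M15: |-2| + |1| = 2 + 1 = 3 blocks
M16: |21| + |16| = 21 + 16 = 37 blocks
M17: |13| + |7| = 13 + 7 = 20 blocks
M18: |5| + |-1| = 5 + 1 = 6 blocks
Minimum: M15 at 3 blocks.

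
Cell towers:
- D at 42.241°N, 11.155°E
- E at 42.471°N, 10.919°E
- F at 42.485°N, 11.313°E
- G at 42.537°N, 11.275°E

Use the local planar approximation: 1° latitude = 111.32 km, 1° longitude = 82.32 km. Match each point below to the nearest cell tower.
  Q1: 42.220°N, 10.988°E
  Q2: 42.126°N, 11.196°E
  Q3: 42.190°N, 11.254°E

Q1 at 42.220°N, 10.988°E:
  D: √((0.021·111.32)² + (0.167·82.32)²) = √(5.46493 + 188.99211) = 13.945 km
  E: √((0.251·111.32)² + (-0.069·82.32)²) = √(780.71736 + 32.26331) = 28.513 km
  F: √((0.265·111.32)² + (0.325·82.32)²) = √(870.23820 + 715.77652) = 39.825 km
  G: √((0.317·111.32)² + (0.287·82.32)²) = √(1245.27400 + 558.18032) = 42.467 km
  → nearest: D (13.945 km)
Q2 at 42.126°N, 11.196°E:
  D: √((0.115·111.32)² + (-0.041·82.32)²) = √(163.88608 + 11.39144) = 13.239 km
  E: √((0.345·111.32)² + (-0.277·82.32)²) = √(1474.97475 + 519.96039) = 44.665 km
  F: √((0.359·111.32)² + (0.117·82.32)²) = √(1597.11170 + 92.76464) = 41.108 km
  G: √((0.411·111.32)² + (0.079·82.32)²) = √(2093.29309 + 42.29265) = 46.212 km
  → nearest: D (13.239 km)
Q3 at 42.190°N, 11.254°E:
  D: √((0.051·111.32)² + (-0.099·82.32)²) = √(32.23196 + 66.41728) = 9.932 km
  E: √((0.281·111.32)² + (-0.335·82.32)²) = √(978.49596 + 760.50196) = 41.701 km
  F: √((0.295·111.32)² + (0.059·82.32)²) = √(1078.42619 + 23.58928) = 33.197 km
  G: √((0.347·111.32)² + (0.021·82.32)²) = √(1492.12547 + 2.98847) = 38.667 km
  → nearest: D (9.932 km)

Q1→D; Q2→D; Q3→D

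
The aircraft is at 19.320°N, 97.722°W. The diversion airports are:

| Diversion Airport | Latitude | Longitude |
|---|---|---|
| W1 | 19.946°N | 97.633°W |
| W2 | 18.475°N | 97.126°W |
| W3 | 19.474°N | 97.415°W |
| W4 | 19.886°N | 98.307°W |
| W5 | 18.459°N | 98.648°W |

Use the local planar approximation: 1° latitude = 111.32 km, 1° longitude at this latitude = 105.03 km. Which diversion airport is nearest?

W3

Distances from 19.320°N, 97.722°W:
W1: √((0.626·111.32)² + (0.089·105.03)²) = √(4856.18320 + 87.37893) = 70.310 km
W2: √((-0.845·111.32)² + (0.596·105.03)²) = √(8848.29948 + 3918.49458) = 112.990 km
W3: √((0.154·111.32)² + (0.307·105.03)²) = √(293.89205 + 1039.68908) = 36.518 km
W4: √((0.566·111.32)² + (-0.585·105.03)²) = √(3969.89717 + 3775.18695) = 88.006 km
W5: √((-0.861·111.32)² + (-0.926·105.03)²) = √(9186.55540 + 9459.07577) = 136.549 km
Minimum: W3 at 36.518 km.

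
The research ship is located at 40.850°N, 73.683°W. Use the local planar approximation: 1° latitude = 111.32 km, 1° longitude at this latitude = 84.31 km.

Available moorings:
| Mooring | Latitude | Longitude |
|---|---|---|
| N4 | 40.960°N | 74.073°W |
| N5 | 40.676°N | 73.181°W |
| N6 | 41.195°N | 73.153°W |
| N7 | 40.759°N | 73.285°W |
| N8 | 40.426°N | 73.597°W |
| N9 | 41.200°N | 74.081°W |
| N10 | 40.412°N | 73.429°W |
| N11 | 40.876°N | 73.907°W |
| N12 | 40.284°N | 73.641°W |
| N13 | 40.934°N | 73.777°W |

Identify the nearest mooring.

Distances from 40.850°N, 73.683°W:
N4: 35.087 km
N5: 46.545 km
N6: 58.921 km
N7: 35.051 km
N8: 47.753 km
N9: 51.420 km
N10: 53.254 km
N11: 19.106 km
N12: 63.107 km
N13: 12.258 km
Minimum: N13 at 12.258 km.

N13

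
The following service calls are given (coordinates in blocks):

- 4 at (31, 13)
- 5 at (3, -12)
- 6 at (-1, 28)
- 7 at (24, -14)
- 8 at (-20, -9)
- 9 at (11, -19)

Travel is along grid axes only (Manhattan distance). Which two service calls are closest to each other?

Pairwise distances:
5–9: 15 blocks
7–9: 18 blocks
5–7: 23 blocks
5–8: 26 blocks
4–7: 34 blocks
8–9: 41 blocks
5–6: 44 blocks
4–6: 47 blocks
7–8: 49 blocks
4–9: 52 blocks
4–5: 53 blocks
6–8: 56 blocks
6–9: 59 blocks
6–7: 67 blocks
4–8: 73 blocks
Closest pair: 5–9 at 15 blocks.

5 and 9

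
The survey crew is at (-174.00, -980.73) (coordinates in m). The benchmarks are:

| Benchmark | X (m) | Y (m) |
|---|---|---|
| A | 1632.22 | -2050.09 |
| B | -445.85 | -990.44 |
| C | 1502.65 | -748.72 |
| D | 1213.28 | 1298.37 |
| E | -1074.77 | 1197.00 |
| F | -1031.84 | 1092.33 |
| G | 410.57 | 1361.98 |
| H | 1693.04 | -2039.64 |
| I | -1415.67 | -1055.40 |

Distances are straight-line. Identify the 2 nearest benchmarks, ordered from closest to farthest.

Distances from (-174.00, -980.73):
A: √((1806.22)² + (-1069.36)²) = √(3262430.6884 + 1143530.8096) = 2099.04 m
B: √((-271.85)² + (-9.71)²) = √(73902.4225 + 94.2841) = 272.02 m
C: √((1676.65)² + (232.01)²) = √(2811155.2225 + 53828.6401) = 1692.63 m
D: √((1387.28)² + (2279.10)²) = √(1924545.7984 + 5194296.8100) = 2668.12 m
E: √((-900.77)² + (2177.73)²) = √(811386.5929 + 4742507.9529) = 2356.67 m
F: √((-857.84)² + (2073.06)²) = √(735889.4656 + 4297577.7636) = 2243.54 m
G: √((584.57)² + (2342.71)²) = √(341722.0849 + 5488290.1441) = 2414.54 m
H: √((1867.04)² + (-1058.91)²) = √(3485838.3616 + 1121290.3881) = 2146.42 m
I: √((-1241.67)² + (-74.67)²) = √(1541744.3889 + 5575.6089) = 1243.91 m
Sorted: B (272.02 m) < I (1243.91 m) < C (1692.63 m) < A (2099.04 m) < …

B, I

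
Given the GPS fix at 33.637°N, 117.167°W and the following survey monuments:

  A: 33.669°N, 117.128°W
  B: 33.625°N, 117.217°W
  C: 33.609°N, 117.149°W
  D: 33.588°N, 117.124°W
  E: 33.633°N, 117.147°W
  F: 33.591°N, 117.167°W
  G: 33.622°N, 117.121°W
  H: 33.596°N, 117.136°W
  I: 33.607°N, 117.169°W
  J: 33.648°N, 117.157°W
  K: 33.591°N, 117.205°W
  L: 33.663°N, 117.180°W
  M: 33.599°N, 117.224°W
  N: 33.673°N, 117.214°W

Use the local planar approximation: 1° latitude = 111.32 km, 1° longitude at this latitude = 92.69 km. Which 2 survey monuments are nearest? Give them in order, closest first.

Distances from 33.637°N, 117.167°W:
A: 5.075 km
B: 4.823 km
C: 3.535 km
D: 6.756 km
E: 1.907 km
F: 5.121 km
G: 4.579 km
H: 5.393 km
I: 3.345 km
J: 1.536 km
K: 6.215 km
L: 3.135 km
M: 6.768 km
N: 5.919 km
Sorted: J (1.536 km) < E (1.907 km) < L (3.135 km) < I (3.345 km) < …

J, E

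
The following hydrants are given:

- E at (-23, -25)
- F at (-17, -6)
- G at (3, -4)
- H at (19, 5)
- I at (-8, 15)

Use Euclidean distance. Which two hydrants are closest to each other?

G and H

Pairwise distances:
E–F: √((6)² + (19)²) = √(36.000 + 361.000) = 19.9
E–G: √((26)² + (21)²) = √(676.000 + 441.000) = 33.4
E–H: √((42)² + (30)²) = √(1764.000 + 900.000) = 51.6
E–I: √((15)² + (40)²) = √(225.000 + 1600.000) = 42.7
F–G: √((20)² + (2)²) = √(400.000 + 4.000) = 20.1
F–H: √((36)² + (11)²) = √(1296.000 + 121.000) = 37.6
F–I: √((9)² + (21)²) = √(81.000 + 441.000) = 22.8
G–H: √((16)² + (9)²) = √(256.000 + 81.000) = 18.4
G–I: √((-11)² + (19)²) = √(121.000 + 361.000) = 22.0
H–I: √((-27)² + (10)²) = √(729.000 + 100.000) = 28.8
Closest pair: G–H at 18.4.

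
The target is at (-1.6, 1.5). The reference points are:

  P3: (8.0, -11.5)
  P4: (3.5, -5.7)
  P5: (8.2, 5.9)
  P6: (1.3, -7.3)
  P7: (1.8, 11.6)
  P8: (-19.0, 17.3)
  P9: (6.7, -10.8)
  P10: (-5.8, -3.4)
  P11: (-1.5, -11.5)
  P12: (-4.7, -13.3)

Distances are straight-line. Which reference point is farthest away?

P8

Distances from (-1.6, 1.5):
P3: √((9.6)² + (-13.0)²) = √(92.1600 + 169.0000) = 16.16
P4: √((5.1)² + (-7.2)²) = √(26.0100 + 51.8400) = 8.82
P5: √((9.8)² + (4.4)²) = √(96.0400 + 19.3600) = 10.74
P6: √((2.9)² + (-8.8)²) = √(8.4100 + 77.4400) = 9.27
P7: √((3.4)² + (10.1)²) = √(11.5600 + 102.0100) = 10.66
P8: √((-17.4)² + (15.8)²) = √(302.7600 + 249.6400) = 23.50
P9: √((8.3)² + (-12.3)²) = √(68.8900 + 151.2900) = 14.84
P10: √((-4.2)² + (-4.9)²) = √(17.6400 + 24.0100) = 6.45
P11: √((0.1)² + (-13.0)²) = √(0.0100 + 169.0000) = 13.00
P12: √((-3.1)² + (-14.8)²) = √(9.6100 + 219.0400) = 15.12
Maximum: P8 at 23.50.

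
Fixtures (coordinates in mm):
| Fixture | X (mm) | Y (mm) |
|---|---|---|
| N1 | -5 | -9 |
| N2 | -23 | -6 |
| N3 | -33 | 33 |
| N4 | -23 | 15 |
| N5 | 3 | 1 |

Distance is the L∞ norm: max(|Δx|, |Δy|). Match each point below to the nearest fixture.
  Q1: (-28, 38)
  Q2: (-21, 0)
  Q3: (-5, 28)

Q1 at (-28, 38):
  N1: max(|23|, |-47|) = 47 mm
  N2: max(|5|, |-44|) = 44 mm
  N3: max(|-5|, |-5|) = 5 mm
  N4: max(|5|, |-23|) = 23 mm
  N5: max(|31|, |-37|) = 37 mm
  → nearest: N3 (5 mm)
Q2 at (-21, 0):
  N1: max(|16|, |-9|) = 16 mm
  N2: max(|-2|, |-6|) = 6 mm
  N3: max(|-12|, |33|) = 33 mm
  N4: max(|-2|, |15|) = 15 mm
  N5: max(|24|, |1|) = 24 mm
  → nearest: N2 (6 mm)
Q3 at (-5, 28):
  N1: max(|0|, |-37|) = 37 mm
  N2: max(|-18|, |-34|) = 34 mm
  N3: max(|-28|, |5|) = 28 mm
  N4: max(|-18|, |-13|) = 18 mm
  N5: max(|8|, |-27|) = 27 mm
  → nearest: N4 (18 mm)

Q1→N3; Q2→N2; Q3→N4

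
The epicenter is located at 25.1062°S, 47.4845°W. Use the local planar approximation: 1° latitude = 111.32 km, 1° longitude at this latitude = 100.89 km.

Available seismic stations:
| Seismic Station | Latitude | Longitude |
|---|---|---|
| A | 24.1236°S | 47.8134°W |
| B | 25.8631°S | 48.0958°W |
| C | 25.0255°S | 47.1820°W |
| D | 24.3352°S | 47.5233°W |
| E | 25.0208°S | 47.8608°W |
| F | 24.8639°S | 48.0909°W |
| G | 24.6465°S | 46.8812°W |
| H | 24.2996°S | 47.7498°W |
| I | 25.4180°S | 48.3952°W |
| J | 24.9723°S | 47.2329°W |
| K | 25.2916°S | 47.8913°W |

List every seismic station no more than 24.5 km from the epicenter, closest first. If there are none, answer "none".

none

Distances from 25.1062°S, 47.4845°W:
A: √((0.9826·111.32)² + (-0.3289·100.89)²) = √(11964.647690 + 1101.092973) = 114.3055 km
B: √((-0.7569·111.32)² + (-0.6113·100.89)²) = √(7099.428764 + 3803.689307) = 104.4180 km
C: √((0.0807·111.32)² + (0.3025·100.89)²) = √(80.703703 + 931.423095) = 31.8139 km
D: √((0.7710·111.32)² + (-0.0388·100.89)²) = √(7366.397520 + 15.323561) = 85.9169 km
E: √((0.0854·111.32)² + (-0.3763·100.89)²) = √(90.377877 + 1441.334164) = 39.1371 km
F: √((0.2423·111.32)² + (-0.6064·100.89)²) = √(727.533882 + 3742.955203) = 66.8617 km
G: √((0.4597·111.32)² + (0.6033·100.89)²) = √(2618.758216 + 3704.784020) = 79.5207 km
H: √((0.8066·111.32)² + (-0.2653·100.89)²) = √(8062.371961 + 716.425019) = 93.6952 km
I: √((-0.3118·111.32)² + (-0.9107·100.89)²) = √(1204.754666 + 8442.030507) = 98.2180 km
J: √((0.1339·111.32)² + (0.2516·100.89)²) = √(222.181323 + 644.343598) = 29.4368 km
K: √((-0.1854·111.32)² + (-0.4068·100.89)²) = √(425.957093 + 1684.450032) = 45.9392 km
Threshold 24.5 km: none within range.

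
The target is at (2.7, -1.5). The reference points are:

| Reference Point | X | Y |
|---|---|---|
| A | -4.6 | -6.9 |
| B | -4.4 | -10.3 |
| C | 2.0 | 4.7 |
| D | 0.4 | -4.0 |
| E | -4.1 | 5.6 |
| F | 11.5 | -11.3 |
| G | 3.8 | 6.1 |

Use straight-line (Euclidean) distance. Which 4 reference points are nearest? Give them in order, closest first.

D, C, G, A

Distances from (2.7, -1.5):
A: √((-7.3)² + (-5.4)²) = √(53.290 + 29.160) = 9.1
B: √((-7.1)² + (-8.8)²) = √(50.410 + 77.440) = 11.3
C: √((-0.7)² + (6.2)²) = √(0.490 + 38.440) = 6.2
D: √((-2.3)² + (-2.5)²) = √(5.290 + 6.250) = 3.4
E: √((-6.8)² + (7.1)²) = √(46.240 + 50.410) = 9.8
F: √((8.8)² + (-9.8)²) = √(77.440 + 96.040) = 13.2
G: √((1.1)² + (7.6)²) = √(1.210 + 57.760) = 7.7
Sorted: D (3.4) < C (6.2) < G (7.7) < A (9.1) < E (9.8) < B (11.3) < …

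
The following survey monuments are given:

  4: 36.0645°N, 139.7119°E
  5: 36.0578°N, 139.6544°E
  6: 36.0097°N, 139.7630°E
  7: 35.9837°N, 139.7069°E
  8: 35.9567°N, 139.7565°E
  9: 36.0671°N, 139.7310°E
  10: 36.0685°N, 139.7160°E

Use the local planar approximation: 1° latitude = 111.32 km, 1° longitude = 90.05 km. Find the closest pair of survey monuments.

Pairwise distances:
4–10: √((0.0040·111.32)² + (0.0041·90.05)²) = √(0.198274 + 0.136312) = 0.5784 km
9–10: √((0.0014·111.32)² + (-0.0150·90.05)²) = √(0.024289 + 1.824526) = 1.3597 km
4–9: √((0.0026·111.32)² + (0.0191·90.05)²) = √(0.083771 + 2.958245) = 1.7441 km
4–5: √((-0.0067·111.32)² + (-0.0575·90.05)²) = √(0.556283 + 26.810390) = 5.2313 km
7–8: √((-0.0270·111.32)² + (0.0496·90.05)²) = √(9.033872 + 19.949444) = 5.3836 km
5–10: √((0.0107·111.32)² + (0.0616·90.05)²) = √(1.418776 + 30.770097) = 5.6735 km
6–7: √((-0.0260·111.32)² + (-0.0561·90.05)²) = √(8.377088 + 25.520734) = 5.8222 km
6–8: √((-0.0530·111.32)² + (-0.0065·90.05)²) = √(34.809528 + 0.342605) = 5.9289 km
5–9: √((0.0093·111.32)² + (0.0766·90.05)²) = √(1.071796 + 47.580059) = 6.9751 km
6–9: √((0.0574·111.32)² + (-0.0320·90.05)²) = √(40.829135 + 8.303619) = 7.0095 km
4–6: √((-0.0548·111.32)² + (0.0511·90.05)²) = √(37.214099 + 21.174308) = 7.6412 km
6–10: √((0.0588·111.32)² + (-0.0470·90.05)²) = √(42.845089 + 17.912787) = 7.7947 km
4–7: √((-0.0808·111.32)² + (-0.0050·90.05)²) = √(80.903837 + 0.202725) = 9.0059 km
7–10: √((0.0848·111.32)² + (0.0091·90.05)²) = √(89.112392 + 0.671506) = 9.4754 km
5–7: √((-0.0741·111.32)² + (0.0525·90.05)²) = √(68.042899 + 22.350438) = 9.5075 km
7–9: √((0.0834·111.32)² + (0.0241·90.05)²) = √(86.194290 + 4.709790) = 9.5344 km
5–6: √((-0.0481·111.32)² + (0.1086·90.05)²) = √(28.670585 + 95.637251) = 11.1493 km
8–9: √((0.1104·111.32)² + (-0.0255·90.05)²) = √(151.037414 + 5.272879) = 12.5024 km
4–8: √((-0.1078·111.32)² + (0.0446·90.05)²) = √(144.007104 + 16.130103) = 12.6545 km
8–10: √((0.1118·111.32)² + (-0.0405·90.05)²) = √(154.892362 + 13.300791) = 12.9689 km
5–8: √((-0.1011·111.32)² + (0.1021·90.05)²) = √(126.662690 + 84.531567) = 14.5325 km
Closest pair: 4–10 at 0.5784 km.

4 and 10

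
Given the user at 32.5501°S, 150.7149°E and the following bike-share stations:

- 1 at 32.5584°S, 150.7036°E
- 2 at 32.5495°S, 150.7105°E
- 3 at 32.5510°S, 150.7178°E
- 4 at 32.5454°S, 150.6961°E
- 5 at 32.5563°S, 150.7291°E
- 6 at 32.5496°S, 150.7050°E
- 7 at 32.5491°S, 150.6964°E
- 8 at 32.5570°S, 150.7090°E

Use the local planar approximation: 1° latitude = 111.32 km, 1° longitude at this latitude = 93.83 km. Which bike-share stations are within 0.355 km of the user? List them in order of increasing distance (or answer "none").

3

Distances from 32.5501°S, 150.7149°E:
1: √((-0.0083·111.32)² + (-0.0113·93.83)²) = √(0.853695 + 1.124192) = 1.4064 km
2: √((0.0006·111.32)² + (-0.0044·93.83)²) = √(0.004461 + 0.170447) = 0.4182 km
3: √((-0.0009·111.32)² + (0.0029·93.83)²) = √(0.010038 + 0.074042) = 0.2900 km
4: √((0.0047·111.32)² + (-0.0188·93.83)²) = √(0.273742 + 3.111710) = 1.8400 km
5: √((-0.0062·111.32)² + (0.0142·93.83)²) = √(0.476354 + 1.775252) = 1.5005 km
6: √((0.0005·111.32)² + (-0.0099·93.83)²) = √(0.003098 + 0.862887) = 0.9306 km
7: √((0.0010·111.32)² + (-0.0185·93.83)²) = √(0.012392 + 3.013193) = 1.7394 km
8: √((-0.0069·111.32)² + (-0.0059·93.83)²) = √(0.589990 + 0.306470) = 0.9468 km
Threshold 0.355 km: 3 (0.2900 km) is within range.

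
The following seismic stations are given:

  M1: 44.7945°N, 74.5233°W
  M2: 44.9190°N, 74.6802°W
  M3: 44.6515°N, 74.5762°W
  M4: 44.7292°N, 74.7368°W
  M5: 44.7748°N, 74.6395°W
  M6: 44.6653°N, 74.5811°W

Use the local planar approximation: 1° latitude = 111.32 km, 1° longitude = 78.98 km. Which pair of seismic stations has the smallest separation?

M3 and M6

Pairwise distances:
M1–M2: √((0.1245·111.32)² + (-0.1569·78.98)²) = √(192.081305 + 153.560722) = 18.5915 km
M1–M3: √((-0.1430·111.32)² + (-0.0529·78.98)²) = √(253.406920 + 17.456035) = 16.4579 km
M1–M4: √((-0.0653·111.32)² + (-0.2135·78.98)²) = √(52.841210 + 284.334801) = 18.3624 km
M1–M5: √((-0.0197·111.32)² + (-0.1162·78.98)²) = √(4.809267 + 84.226066) = 9.4359 km
M1–M6: √((-0.1292·111.32)² + (-0.0578·78.98)²) = √(206.857572 + 20.839627) = 15.0896 km
M2–M3: √((-0.2675·111.32)² + (0.1040·78.98)²) = √(886.735240 + 67.468482) = 30.8902 km
M2–M4: √((-0.1898·111.32)² + (-0.0566·78.98)²) = √(446.415034 + 19.983296) = 21.5963 km
M2–M5: √((-0.1442·111.32)² + (0.0407·78.98)²) = √(257.677748 + 10.332920) = 16.3710 km
M2–M6: √((-0.2537·111.32)² + (0.0991·78.98)²) = √(797.604012 + 61.260645) = 29.3064 km
M3–M4: √((0.0777·111.32)² + (-0.1606·78.98)²) = √(74.814957 + 160.888625) = 15.3526 km
M3–M5: √((0.1233·111.32)² + (-0.0633·78.98)²) = √(188.396378 + 24.994340) = 14.6079 km
M3–M6: √((0.0138·111.32)² + (-0.0049·78.98)²) = √(2.359960 + 0.149771) = 1.5842 km
M4–M5: √((0.0456·111.32)² + (0.0973·78.98)²) = √(25.767725 + 59.055444) = 9.2099 km
M4–M6: √((-0.0639·111.32)² + (0.1557·78.98)²) = √(50.599720 + 151.220784) = 14.2064 km
M5–M6: √((-0.1095·111.32)² + (0.0584·78.98)²) = √(148.584885 + 21.274529) = 13.0330 km
Closest pair: M3–M6 at 1.5842 km.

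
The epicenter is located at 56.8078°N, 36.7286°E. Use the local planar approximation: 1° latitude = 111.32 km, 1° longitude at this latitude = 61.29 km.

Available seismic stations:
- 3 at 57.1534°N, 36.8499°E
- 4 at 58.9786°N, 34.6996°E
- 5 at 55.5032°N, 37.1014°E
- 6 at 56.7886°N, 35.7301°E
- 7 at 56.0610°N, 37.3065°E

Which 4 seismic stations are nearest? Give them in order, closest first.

3, 6, 7, 5

Distances from 56.8078°N, 36.7286°E:
3: √((0.3456·111.32)² + (0.1213·61.29)²) = √(1480.109557 + 55.271448) = 39.1839 km
4: √((2.1708·111.32)² + (-2.0290·61.29)²) = √(58396.392797 + 15464.765422) = 271.7741 km
5: √((-1.3046·111.32)² + (0.3728·61.29)²) = √(21091.192897 + 522.072780) = 147.0145 km
6: √((-0.0192·111.32)² + (-0.9985·61.29)²) = √(4.568239 + 3745.203160) = 61.2354 km
7: √((-0.7468·111.32)² + (0.5779·61.29)²) = √(6911.224712 + 1254.540343) = 90.3646 km
Sorted: 3 (39.1839 km) < 6 (61.2354 km) < 7 (90.3646 km) < 5 (147.0145 km) < 4 (271.7741 km)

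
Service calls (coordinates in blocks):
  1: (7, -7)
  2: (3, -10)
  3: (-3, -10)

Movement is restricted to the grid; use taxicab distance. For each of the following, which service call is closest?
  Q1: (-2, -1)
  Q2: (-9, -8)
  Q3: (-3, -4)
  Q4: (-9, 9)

Q1→3; Q2→3; Q3→3; Q4→3

Q1 at (-2, -1):
  1: 15 blocks
  2: 14 blocks
  3: 10 blocks
  → nearest: 3 (10 blocks)
Q2 at (-9, -8):
  1: 17 blocks
  2: 14 blocks
  3: 8 blocks
  → nearest: 3 (8 blocks)
Q3 at (-3, -4):
  1: 13 blocks
  2: 12 blocks
  3: 6 blocks
  → nearest: 3 (6 blocks)
Q4 at (-9, 9):
  1: 32 blocks
  2: 31 blocks
  3: 25 blocks
  → nearest: 3 (25 blocks)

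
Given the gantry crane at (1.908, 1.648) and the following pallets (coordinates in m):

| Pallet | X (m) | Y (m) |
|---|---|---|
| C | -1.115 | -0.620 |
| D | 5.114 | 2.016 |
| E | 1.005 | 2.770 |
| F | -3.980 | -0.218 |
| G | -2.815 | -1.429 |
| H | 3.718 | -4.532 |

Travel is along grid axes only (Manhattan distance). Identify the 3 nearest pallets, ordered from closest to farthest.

E, D, C

Distances from (1.908, 1.648):
C: 5.291 m
D: 3.574 m
E: 2.025 m
F: 7.754 m
G: 7.800 m
H: 7.990 m
Sorted: E (2.025 m) < D (3.574 m) < C (5.291 m) < F (7.754 m) < G (7.800 m) < …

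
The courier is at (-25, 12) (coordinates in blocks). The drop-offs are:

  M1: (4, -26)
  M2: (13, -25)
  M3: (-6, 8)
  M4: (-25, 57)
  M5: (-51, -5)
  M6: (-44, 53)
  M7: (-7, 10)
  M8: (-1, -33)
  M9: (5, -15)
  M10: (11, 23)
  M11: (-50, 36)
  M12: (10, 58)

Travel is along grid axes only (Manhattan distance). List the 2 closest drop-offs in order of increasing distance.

Distances from (-25, 12):
M1: |29| + |-38| = 29 + 38 = 67 blocks
M2: |38| + |-37| = 38 + 37 = 75 blocks
M3: |19| + |-4| = 19 + 4 = 23 blocks
M4: |0| + |45| = 0 + 45 = 45 blocks
M5: |-26| + |-17| = 26 + 17 = 43 blocks
M6: |-19| + |41| = 19 + 41 = 60 blocks
M7: |18| + |-2| = 18 + 2 = 20 blocks
M8: |24| + |-45| = 24 + 45 = 69 blocks
M9: |30| + |-27| = 30 + 27 = 57 blocks
M10: |36| + |11| = 36 + 11 = 47 blocks
M11: |-25| + |24| = 25 + 24 = 49 blocks
M12: |35| + |46| = 35 + 46 = 81 blocks
Sorted: M7 (20 blocks) < M3 (23 blocks) < M5 (43 blocks) < M4 (45 blocks) < …

M7, M3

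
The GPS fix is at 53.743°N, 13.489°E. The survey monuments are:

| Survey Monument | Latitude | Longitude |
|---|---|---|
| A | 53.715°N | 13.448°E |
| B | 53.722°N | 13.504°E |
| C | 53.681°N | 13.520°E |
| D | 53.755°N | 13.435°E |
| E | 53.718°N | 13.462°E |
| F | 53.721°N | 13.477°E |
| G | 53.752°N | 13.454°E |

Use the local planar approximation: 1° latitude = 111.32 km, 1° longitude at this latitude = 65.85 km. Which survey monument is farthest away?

Distances from 53.743°N, 13.489°E:
A: √((-0.028·111.32)² + (-0.041·65.85)²) = √(9.71544 + 7.28919) = 4.124 km
B: √((-0.021·111.32)² + (0.015·65.85)²) = √(5.46493 + 0.97565) = 2.538 km
C: √((-0.062·111.32)² + (0.031·65.85)²) = √(47.63540 + 4.16711) = 7.197 km
D: √((0.012·111.32)² + (-0.054·65.85)²) = √(1.78447 + 12.64442) = 3.799 km
E: √((-0.025·111.32)² + (-0.027·65.85)²) = √(7.74509 + 3.16111) = 3.302 km
F: √((-0.022·111.32)² + (-0.012·65.85)²) = √(5.99780 + 0.62442) = 2.573 km
G: √((0.009·111.32)² + (-0.035·65.85)²) = √(1.00376 + 5.31187) = 2.513 km
Maximum: C at 7.197 km.

C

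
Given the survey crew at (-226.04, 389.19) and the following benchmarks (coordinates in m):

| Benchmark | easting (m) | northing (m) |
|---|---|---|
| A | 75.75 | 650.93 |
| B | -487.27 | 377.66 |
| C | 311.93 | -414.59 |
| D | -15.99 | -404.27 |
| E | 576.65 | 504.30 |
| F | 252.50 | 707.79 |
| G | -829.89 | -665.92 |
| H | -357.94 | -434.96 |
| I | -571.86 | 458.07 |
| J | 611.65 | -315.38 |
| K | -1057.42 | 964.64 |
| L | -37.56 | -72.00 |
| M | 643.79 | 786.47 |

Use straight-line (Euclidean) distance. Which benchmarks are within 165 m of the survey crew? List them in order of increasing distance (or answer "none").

Distances from (-226.04, 389.19):
A: √((301.79)² + (261.74)²) = √(91077.2041 + 68507.8276) = 399.48 m
B: √((-261.23)² + (-11.53)²) = √(68241.1129 + 132.9409) = 261.48 m
C: √((537.97)² + (-803.78)²) = √(289411.7209 + 646062.2884) = 967.20 m
D: √((210.05)² + (-793.46)²) = √(44121.0025 + 629578.7716) = 820.79 m
E: √((802.69)² + (115.11)²) = √(644311.2361 + 13250.3121) = 810.90 m
F: √((478.54)² + (318.60)²) = √(229000.5316 + 101505.9600) = 574.90 m
G: √((-603.85)² + (-1055.11)²) = √(364634.8225 + 1113257.1121) = 1215.69 m
H: √((-131.90)² + (-824.15)²) = √(17397.6100 + 679223.2225) = 834.64 m
I: √((-345.82)² + (68.88)²) = √(119591.4724 + 4744.4544) = 352.61 m
J: √((837.69)² + (-704.57)²) = √(701724.5361 + 496418.8849) = 1094.60 m
K: √((-831.38)² + (575.45)²) = √(691192.7044 + 331142.7025) = 1011.11 m
L: √((188.48)² + (-461.19)²) = √(35524.7104 + 212696.2161) = 498.22 m
M: √((869.83)² + (397.28)²) = √(756604.2289 + 157831.3984) = 956.26 m
Threshold 165 m: none within range.

none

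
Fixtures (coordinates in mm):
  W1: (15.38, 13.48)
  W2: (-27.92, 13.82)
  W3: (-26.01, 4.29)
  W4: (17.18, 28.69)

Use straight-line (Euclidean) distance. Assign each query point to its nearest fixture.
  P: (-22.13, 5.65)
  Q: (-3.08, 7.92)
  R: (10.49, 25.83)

P at (-22.13, 5.65):
  W1: √((37.51)² + (7.83)²) = √(1407.0001 + 61.3089) = 38.32 mm
  W2: √((-5.79)² + (8.17)²) = √(33.5241 + 66.7489) = 10.01 mm
  W3: √((-3.88)² + (-1.36)²) = √(15.0544 + 1.8496) = 4.11 mm
  W4: √((39.31)² + (23.04)²) = √(1545.2761 + 530.8416) = 45.56 mm
  → nearest: W3 (4.11 mm)
Q at (-3.08, 7.92):
  W1: √((18.46)² + (5.56)²) = √(340.7716 + 30.9136) = 19.28 mm
  W2: √((-24.84)² + (5.90)²) = √(617.0256 + 34.8100) = 25.53 mm
  W3: √((-22.93)² + (-3.63)²) = √(525.7849 + 13.1769) = 23.22 mm
  W4: √((20.26)² + (20.77)²) = √(410.4676 + 431.3929) = 29.01 mm
  → nearest: W1 (19.28 mm)
R at (10.49, 25.83):
  W1: √((4.89)² + (-12.35)²) = √(23.9121 + 152.5225) = 13.28 mm
  W2: √((-38.41)² + (-12.01)²) = √(1475.3281 + 144.2401) = 40.24 mm
  W3: √((-36.50)² + (-21.54)²) = √(1332.2500 + 463.9716) = 42.38 mm
  W4: √((6.69)² + (2.86)²) = √(44.7561 + 8.1796) = 7.28 mm
  → nearest: W4 (7.28 mm)

P→W3; Q→W1; R→W4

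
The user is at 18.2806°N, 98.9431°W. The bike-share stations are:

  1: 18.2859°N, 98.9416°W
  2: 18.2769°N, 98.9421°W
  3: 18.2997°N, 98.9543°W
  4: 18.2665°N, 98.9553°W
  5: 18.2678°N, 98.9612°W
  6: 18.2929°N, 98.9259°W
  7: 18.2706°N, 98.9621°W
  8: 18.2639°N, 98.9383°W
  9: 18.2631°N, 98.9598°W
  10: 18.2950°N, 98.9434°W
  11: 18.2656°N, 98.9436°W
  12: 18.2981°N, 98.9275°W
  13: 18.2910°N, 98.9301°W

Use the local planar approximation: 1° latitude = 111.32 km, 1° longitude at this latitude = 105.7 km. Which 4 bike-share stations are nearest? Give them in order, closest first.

2, 1, 10, 11

Distances from 18.2806°N, 98.9431°W:
1: √((0.0053·111.32)² + (0.0015·105.7)²) = √(0.348095 + 0.025138) = 0.6109 km
2: √((-0.0037·111.32)² + (0.0010·105.7)²) = √(0.169648 + 0.011172) = 0.4252 km
3: √((0.0191·111.32)² + (-0.0112·105.7)²) = √(4.520777 + 1.401477) = 2.4336 km
4: √((-0.0141·111.32)² + (-0.0122·105.7)²) = √(2.463682 + 1.662913) = 2.0314 km
5: √((-0.0128·111.32)² + (-0.0181·105.7)²) = √(2.030329 + 3.660219) = 2.3855 km
6: √((0.0123·111.32)² + (0.0172·105.7)²) = √(1.874807 + 3.305269) = 2.2760 km
7: √((-0.0100·111.32)² + (-0.0190·105.7)²) = √(1.239214 + 4.033269) = 2.2962 km
8: √((-0.0167·111.32)² + (0.0048·105.7)²) = √(3.456045 + 0.257414) = 1.9270 km
9: √((-0.0175·111.32)² + (-0.0167·105.7)²) = √(3.795094 + 3.115896) = 2.6289 km
10: √((0.0144·111.32)² + (-0.0003·105.7)²) = √(2.569635 + 0.001006) = 1.6033 km
11: √((-0.0150·111.32)² + (-0.0005·105.7)²) = √(2.788232 + 0.002793) = 1.6706 km
12: √((0.0175·111.32)² + (0.0156·105.7)²) = √(3.795094 + 2.718937) = 2.5523 km
13: √((0.0104·111.32)² + (0.0130·105.7)²) = √(1.340334 + 1.888151) = 1.7968 km
Sorted: 2 (0.4252 km) < 1 (0.6109 km) < 10 (1.6033 km) < 11 (1.6706 km) < 13 (1.7968 km) < 8 (1.9270 km) < …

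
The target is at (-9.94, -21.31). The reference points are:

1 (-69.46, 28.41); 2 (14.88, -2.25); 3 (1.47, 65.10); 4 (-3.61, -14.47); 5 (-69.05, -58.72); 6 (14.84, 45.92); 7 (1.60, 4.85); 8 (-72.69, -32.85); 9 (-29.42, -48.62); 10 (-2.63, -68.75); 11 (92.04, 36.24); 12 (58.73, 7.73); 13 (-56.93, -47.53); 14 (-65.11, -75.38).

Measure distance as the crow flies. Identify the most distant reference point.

11

Distances from (-9.94, -21.31):
1: √((-59.52)² + (49.72)²) = √(3542.6304 + 2472.0784) = 77.55
2: √((24.82)² + (19.06)²) = √(616.0324 + 363.2836) = 31.29
3: √((11.41)² + (86.41)²) = √(130.1881 + 7466.6881) = 87.16
4: √((6.33)² + (6.84)²) = √(40.0689 + 46.7856) = 9.32
5: √((-59.11)² + (-37.41)²) = √(3493.9921 + 1399.5081) = 69.95
6: √((24.78)² + (67.23)²) = √(614.0484 + 4519.8729) = 71.65
7: √((11.54)² + (26.16)²) = √(133.1716 + 684.3456) = 28.59
8: √((-62.75)² + (-11.54)²) = √(3937.5625 + 133.1716) = 63.80
9: √((-19.48)² + (-27.31)²) = √(379.4704 + 745.8361) = 33.55
10: √((7.31)² + (-47.44)²) = √(53.4361 + 2250.5536) = 48.00
11: √((101.98)² + (57.55)²) = √(10399.9204 + 3312.0025) = 117.10
12: √((68.67)² + (29.04)²) = √(4715.5689 + 843.3216) = 74.56
13: √((-46.99)² + (-26.22)²) = √(2208.0601 + 687.4884) = 53.81
14: √((-55.17)² + (-54.07)²) = √(3043.7289 + 2923.5649) = 77.25
Maximum: 11 at 117.10.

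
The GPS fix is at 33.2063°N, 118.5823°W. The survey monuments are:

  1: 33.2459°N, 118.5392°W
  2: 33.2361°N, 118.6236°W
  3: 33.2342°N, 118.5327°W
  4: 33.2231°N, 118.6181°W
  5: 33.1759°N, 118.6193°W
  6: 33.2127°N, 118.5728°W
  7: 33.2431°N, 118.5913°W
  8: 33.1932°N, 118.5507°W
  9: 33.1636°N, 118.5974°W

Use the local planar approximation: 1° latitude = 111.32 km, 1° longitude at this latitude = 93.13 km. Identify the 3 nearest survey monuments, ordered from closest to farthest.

6, 8, 4

Distances from 33.2063°N, 118.5823°W:
1: √((0.0396·111.32)² + (0.0431·93.13)²) = √(19.432862 + 16.111417) = 5.9619 km
2: √((0.0298·111.32)² + (-0.0413·93.13)²) = √(11.004718 + 14.793785) = 5.0792 km
3: √((0.0279·111.32)² + (0.0496·93.13)²) = √(9.646168 + 21.337452) = 5.5663 km
4: √((0.0168·111.32)² + (-0.0358·93.13)²) = √(3.497558 + 11.115916) = 3.8228 km
5: √((-0.0304·111.32)² + (-0.0370·93.13)²) = √(11.452322 + 11.873607) = 4.8297 km
6: √((0.0064·111.32)² + (0.0095·93.13)²) = √(0.507582 + 0.782756) = 1.1359 km
7: √((0.0368·111.32)² + (-0.0090·93.13)²) = √(16.781935 + 0.702529) = 4.1814 km
8: √((-0.0131·111.32)² + (0.0316·93.13)²) = √(2.126616 + 8.660707) = 3.2844 km
9: √((-0.0427·111.32)² + (-0.0151·93.13)²) = √(22.594469 + 1.977576) = 4.9570 km
Sorted: 6 (1.1359 km) < 8 (3.2844 km) < 4 (3.8228 km) < 7 (4.1814 km) < 5 (4.8297 km) < …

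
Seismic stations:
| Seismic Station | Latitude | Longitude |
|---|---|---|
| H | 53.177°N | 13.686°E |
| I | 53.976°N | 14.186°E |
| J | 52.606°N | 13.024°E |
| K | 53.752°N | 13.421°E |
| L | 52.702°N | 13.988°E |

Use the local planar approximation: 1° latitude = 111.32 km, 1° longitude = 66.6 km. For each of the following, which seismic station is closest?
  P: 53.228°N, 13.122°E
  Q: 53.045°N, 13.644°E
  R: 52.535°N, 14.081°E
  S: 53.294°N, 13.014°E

P at 53.228°N, 13.122°E:
  H: √((-0.051·111.32)² + (0.564·66.6)²) = √(32.23196 + 1410.93389) = 37.989 km
  I: √((0.748·111.32)² + (1.064·66.6)²) = √(6933.45324 + 5021.47973) = 109.339 km
  J: √((-0.622·111.32)² + (-0.098·66.6)²) = √(4794.32162 + 42.59912) = 69.548 km
  K: √((0.524·111.32)² + (0.299·66.6)²) = √(3402.58489 + 396.54350) = 61.637 km
  L: √((-0.526·111.32)² + (0.866·66.6)²) = √(3428.60839 + 3326.47484) = 82.189 km
  → nearest: H (37.989 km)
Q at 53.045°N, 13.644°E:
  H: √((0.132·111.32)² + (0.042·66.6)²) = √(215.92069 + 7.82433) = 14.958 km
  I: √((0.931·111.32)² + (0.542·66.6)²) = √(10741.02574 + 1303.00785) = 109.745 km
  J: √((-0.439·111.32)² + (-0.620·66.6)²) = √(2388.22608 + 1705.02926) = 63.979 km
  K: √((0.707·111.32)² + (-0.223·66.6)²) = √(6194.19999 + 220.57596) = 80.092 km
  L: √((-0.343·111.32)² + (0.344·66.6)²) = √(1457.92316 + 524.88643) = 44.529 km
  → nearest: H (14.958 km)
R at 52.535°N, 14.081°E:
  H: √((0.642·111.32)² + (-0.395·66.6)²) = √(5107.59498 + 692.05825) = 76.155 km
  I: √((1.441·111.32)² + (0.105·66.6)²) = √(25732.04824 + 48.90205) = 160.564 km
  J: √((0.071·111.32)² + (-1.057·66.6)²) = √(62.46879 + 4955.62497) = 70.839 km
  K: √((1.217·111.32)² + (-0.660·66.6)²) = √(18353.86580 + 1932.12994) = 142.429 km
  L: √((0.167·111.32)² + (-0.093·66.6)²) = √(345.60446 + 38.36316) = 19.595 km
  → nearest: L (19.595 km)
S at 53.294°N, 13.014°E:
  H: √((-0.117·111.32)² + (0.672·66.6)²) = √(169.63604 + 2003.02793) = 46.612 km
  I: √((0.682·111.32)² + (1.172·66.6)²) = √(5763.88284 + 6092.61425) = 108.888 km
  J: √((-0.688·111.32)² + (0.010·66.6)²) = √(5865.74625 + 0.44356) = 76.591 km
  K: √((0.458·111.32)² + (0.407·66.6)²) = √(2599.42536 + 734.74608) = 57.742 km
  L: √((-0.592·111.32)² + (0.974·66.6)²) = √(4342.99979 + 4207.90932) = 92.471 km
  → nearest: H (46.612 km)

P→H; Q→H; R→L; S→H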